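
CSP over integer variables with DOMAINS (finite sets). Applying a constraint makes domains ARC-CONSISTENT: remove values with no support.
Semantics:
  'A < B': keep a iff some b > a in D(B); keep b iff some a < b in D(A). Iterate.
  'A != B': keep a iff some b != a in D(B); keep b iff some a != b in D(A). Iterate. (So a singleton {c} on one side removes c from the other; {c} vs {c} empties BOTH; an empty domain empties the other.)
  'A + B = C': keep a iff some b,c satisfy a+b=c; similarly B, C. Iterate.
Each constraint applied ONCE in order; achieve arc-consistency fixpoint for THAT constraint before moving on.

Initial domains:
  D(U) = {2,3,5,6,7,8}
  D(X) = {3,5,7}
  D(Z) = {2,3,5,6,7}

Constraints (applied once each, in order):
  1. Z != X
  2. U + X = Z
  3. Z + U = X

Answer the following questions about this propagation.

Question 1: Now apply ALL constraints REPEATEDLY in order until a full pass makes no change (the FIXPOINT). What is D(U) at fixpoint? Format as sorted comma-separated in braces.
pass 0 (initial): D(U)={2,3,5,6,7,8}
pass 1: U {2,3,5,6,7,8}->{}; X {3,5,7}->{}; Z {2,3,5,6,7}->{}
pass 2: no change
Fixpoint after 2 passes: D(U) = {}

Answer: {}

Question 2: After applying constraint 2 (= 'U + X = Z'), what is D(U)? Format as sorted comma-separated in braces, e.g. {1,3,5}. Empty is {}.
Answer: {2,3}

Derivation:
Constraint 1 (Z != X) on D(Z)={2,3,5,6,7} D(X)={3,5,7}: no change
Constraint 2 (U + X = Z) on D(U)={2,3,5,6,7,8} D(X)={3,5,7} D(Z)={2,3,5,6,7}: U {2,3,5,6,7,8}->{2,3}; X {3,5,7}->{3,5}; Z {2,3,5,6,7}->{5,6,7}
So after constraint 2: D(U) = {2,3}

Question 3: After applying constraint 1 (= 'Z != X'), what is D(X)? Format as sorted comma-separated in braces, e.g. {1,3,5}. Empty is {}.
Answer: {3,5,7}

Derivation:
Constraint 1 (Z != X) on D(Z)={2,3,5,6,7} D(X)={3,5,7}: no change
So after constraint 1: D(X) = {3,5,7}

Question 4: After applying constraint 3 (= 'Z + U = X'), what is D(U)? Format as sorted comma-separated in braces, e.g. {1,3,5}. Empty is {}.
Constraint 1 (Z != X) on D(Z)={2,3,5,6,7} D(X)={3,5,7}: no change
Constraint 2 (U + X = Z) on D(U)={2,3,5,6,7,8} D(X)={3,5,7} D(Z)={2,3,5,6,7}: U {2,3,5,6,7,8}->{2,3}; X {3,5,7}->{3,5}; Z {2,3,5,6,7}->{5,6,7}
Constraint 3 (Z + U = X) on D(Z)={5,6,7} D(U)={2,3} D(X)={3,5}: Z {5,6,7}->{}; U {2,3}->{}; X {3,5}->{}
So after constraint 3: D(U) = {}

Answer: {}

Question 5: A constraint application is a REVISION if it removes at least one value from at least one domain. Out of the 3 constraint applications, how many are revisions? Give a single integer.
Answer: 2

Derivation:
Constraint 1 (Z != X) on D(Z)={2,3,5,6,7} D(X)={3,5,7}: no change => not a revision
Constraint 2 (U + X = Z) on D(U)={2,3,5,6,7,8} D(X)={3,5,7} D(Z)={2,3,5,6,7}: U {2,3,5,6,7,8}->{2,3}; X {3,5,7}->{3,5}; Z {2,3,5,6,7}->{5,6,7} => REVISION
Constraint 3 (Z + U = X) on D(Z)={5,6,7} D(U)={2,3} D(X)={3,5}: Z {5,6,7}->{}; U {2,3}->{}; X {3,5}->{} => REVISION
Total revisions = 2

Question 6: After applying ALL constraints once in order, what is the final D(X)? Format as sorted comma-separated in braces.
Constraint 1 (Z != X) on D(Z)={2,3,5,6,7} D(X)={3,5,7}: no change
Constraint 2 (U + X = Z) on D(U)={2,3,5,6,7,8} D(X)={3,5,7} D(Z)={2,3,5,6,7}: U {2,3,5,6,7,8}->{2,3}; X {3,5,7}->{3,5}; Z {2,3,5,6,7}->{5,6,7}
Constraint 3 (Z + U = X) on D(Z)={5,6,7} D(U)={2,3} D(X)={3,5}: Z {5,6,7}->{}; U {2,3}->{}; X {3,5}->{}
So after all 3 constraints: D(X) = {}

Answer: {}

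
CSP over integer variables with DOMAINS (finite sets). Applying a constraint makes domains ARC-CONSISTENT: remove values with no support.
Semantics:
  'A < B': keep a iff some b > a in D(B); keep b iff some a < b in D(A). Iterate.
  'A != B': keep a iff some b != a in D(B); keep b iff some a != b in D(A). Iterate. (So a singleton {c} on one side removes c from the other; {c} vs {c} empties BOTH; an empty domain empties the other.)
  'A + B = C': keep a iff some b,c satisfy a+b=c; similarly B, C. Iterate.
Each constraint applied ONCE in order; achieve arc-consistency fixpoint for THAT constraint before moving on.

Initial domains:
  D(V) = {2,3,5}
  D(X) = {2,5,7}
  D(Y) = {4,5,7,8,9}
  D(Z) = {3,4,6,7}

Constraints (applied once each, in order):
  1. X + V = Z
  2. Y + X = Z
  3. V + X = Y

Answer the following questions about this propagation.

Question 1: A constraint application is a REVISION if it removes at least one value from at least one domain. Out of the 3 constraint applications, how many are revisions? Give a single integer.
Constraint 1 (X + V = Z) on D(X)={2,5,7} D(V)={2,3,5} D(Z)={3,4,6,7}: X {2,5,7}->{2,5}; V {2,3,5}->{2,5}; Z {3,4,6,7}->{4,7} => REVISION
Constraint 2 (Y + X = Z) on D(Y)={4,5,7,8,9} D(X)={2,5} D(Z)={4,7}: Y {4,5,7,8,9}->{5}; X {2,5}->{2}; Z {4,7}->{7} => REVISION
Constraint 3 (V + X = Y) on D(V)={2,5} D(X)={2} D(Y)={5}: V {2,5}->{}; X {2}->{}; Y {5}->{} => REVISION
Total revisions = 3

Answer: 3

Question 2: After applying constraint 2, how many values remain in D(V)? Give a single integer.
Constraint 1 (X + V = Z) on D(X)={2,5,7} D(V)={2,3,5} D(Z)={3,4,6,7}: X {2,5,7}->{2,5}; V {2,3,5}->{2,5}; Z {3,4,6,7}->{4,7}
Constraint 2 (Y + X = Z) on D(Y)={4,5,7,8,9} D(X)={2,5} D(Z)={4,7}: Y {4,5,7,8,9}->{5}; X {2,5}->{2}; Z {4,7}->{7}
So after constraint 2: D(V)={2,5}, size = 2

Answer: 2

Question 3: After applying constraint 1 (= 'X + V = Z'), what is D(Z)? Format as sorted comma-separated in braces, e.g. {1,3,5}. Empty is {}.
Constraint 1 (X + V = Z) on D(X)={2,5,7} D(V)={2,3,5} D(Z)={3,4,6,7}: X {2,5,7}->{2,5}; V {2,3,5}->{2,5}; Z {3,4,6,7}->{4,7}
So after constraint 1: D(Z) = {4,7}

Answer: {4,7}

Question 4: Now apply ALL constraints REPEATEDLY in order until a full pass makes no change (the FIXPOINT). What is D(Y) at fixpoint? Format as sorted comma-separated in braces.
Answer: {}

Derivation:
pass 0 (initial): D(Y)={4,5,7,8,9}
pass 1: V {2,3,5}->{}; X {2,5,7}->{}; Y {4,5,7,8,9}->{}; Z {3,4,6,7}->{7}
pass 2: Z {7}->{}
pass 3: no change
Fixpoint after 3 passes: D(Y) = {}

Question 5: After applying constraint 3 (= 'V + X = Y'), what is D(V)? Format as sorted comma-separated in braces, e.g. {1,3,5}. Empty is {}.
Constraint 1 (X + V = Z) on D(X)={2,5,7} D(V)={2,3,5} D(Z)={3,4,6,7}: X {2,5,7}->{2,5}; V {2,3,5}->{2,5}; Z {3,4,6,7}->{4,7}
Constraint 2 (Y + X = Z) on D(Y)={4,5,7,8,9} D(X)={2,5} D(Z)={4,7}: Y {4,5,7,8,9}->{5}; X {2,5}->{2}; Z {4,7}->{7}
Constraint 3 (V + X = Y) on D(V)={2,5} D(X)={2} D(Y)={5}: V {2,5}->{}; X {2}->{}; Y {5}->{}
So after constraint 3: D(V) = {}

Answer: {}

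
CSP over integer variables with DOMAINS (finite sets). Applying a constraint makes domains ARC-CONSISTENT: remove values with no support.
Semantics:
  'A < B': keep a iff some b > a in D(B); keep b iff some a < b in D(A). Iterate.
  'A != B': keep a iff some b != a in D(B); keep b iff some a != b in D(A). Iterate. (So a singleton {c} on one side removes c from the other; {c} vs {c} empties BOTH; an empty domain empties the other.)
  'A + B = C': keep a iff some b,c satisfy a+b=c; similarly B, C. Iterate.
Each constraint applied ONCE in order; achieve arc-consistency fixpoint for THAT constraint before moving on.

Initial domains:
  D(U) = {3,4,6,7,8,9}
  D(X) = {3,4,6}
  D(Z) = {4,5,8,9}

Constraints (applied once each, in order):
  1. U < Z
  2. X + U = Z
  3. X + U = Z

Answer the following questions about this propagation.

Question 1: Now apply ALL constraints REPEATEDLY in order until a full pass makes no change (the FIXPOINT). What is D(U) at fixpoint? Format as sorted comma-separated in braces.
Answer: {3,4,6}

Derivation:
pass 0 (initial): D(U)={3,4,6,7,8,9}
pass 1: U {3,4,6,7,8,9}->{3,4,6}; Z {4,5,8,9}->{8,9}
pass 2: no change
Fixpoint after 2 passes: D(U) = {3,4,6}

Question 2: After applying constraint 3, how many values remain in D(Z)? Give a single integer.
Constraint 1 (U < Z) on D(U)={3,4,6,7,8,9} D(Z)={4,5,8,9}: U {3,4,6,7,8,9}->{3,4,6,7,8}
Constraint 2 (X + U = Z) on D(X)={3,4,6} D(U)={3,4,6,7,8} D(Z)={4,5,8,9}: U {3,4,6,7,8}->{3,4,6}; Z {4,5,8,9}->{8,9}
Constraint 3 (X + U = Z) on D(X)={3,4,6} D(U)={3,4,6} D(Z)={8,9}: no change
So after constraint 3: D(Z)={8,9}, size = 2

Answer: 2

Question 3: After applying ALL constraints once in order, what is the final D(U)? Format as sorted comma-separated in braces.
Answer: {3,4,6}

Derivation:
Constraint 1 (U < Z) on D(U)={3,4,6,7,8,9} D(Z)={4,5,8,9}: U {3,4,6,7,8,9}->{3,4,6,7,8}
Constraint 2 (X + U = Z) on D(X)={3,4,6} D(U)={3,4,6,7,8} D(Z)={4,5,8,9}: U {3,4,6,7,8}->{3,4,6}; Z {4,5,8,9}->{8,9}
Constraint 3 (X + U = Z) on D(X)={3,4,6} D(U)={3,4,6} D(Z)={8,9}: no change
So after all 3 constraints: D(U) = {3,4,6}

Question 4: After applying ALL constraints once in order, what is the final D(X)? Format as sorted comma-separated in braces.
Constraint 1 (U < Z) on D(U)={3,4,6,7,8,9} D(Z)={4,5,8,9}: U {3,4,6,7,8,9}->{3,4,6,7,8}
Constraint 2 (X + U = Z) on D(X)={3,4,6} D(U)={3,4,6,7,8} D(Z)={4,5,8,9}: U {3,4,6,7,8}->{3,4,6}; Z {4,5,8,9}->{8,9}
Constraint 3 (X + U = Z) on D(X)={3,4,6} D(U)={3,4,6} D(Z)={8,9}: no change
So after all 3 constraints: D(X) = {3,4,6}

Answer: {3,4,6}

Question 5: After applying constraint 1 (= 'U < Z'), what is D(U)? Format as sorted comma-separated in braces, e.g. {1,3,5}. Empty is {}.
Answer: {3,4,6,7,8}

Derivation:
Constraint 1 (U < Z) on D(U)={3,4,6,7,8,9} D(Z)={4,5,8,9}: U {3,4,6,7,8,9}->{3,4,6,7,8}
So after constraint 1: D(U) = {3,4,6,7,8}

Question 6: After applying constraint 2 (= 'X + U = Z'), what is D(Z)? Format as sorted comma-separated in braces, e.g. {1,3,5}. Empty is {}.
Answer: {8,9}

Derivation:
Constraint 1 (U < Z) on D(U)={3,4,6,7,8,9} D(Z)={4,5,8,9}: U {3,4,6,7,8,9}->{3,4,6,7,8}
Constraint 2 (X + U = Z) on D(X)={3,4,6} D(U)={3,4,6,7,8} D(Z)={4,5,8,9}: U {3,4,6,7,8}->{3,4,6}; Z {4,5,8,9}->{8,9}
So after constraint 2: D(Z) = {8,9}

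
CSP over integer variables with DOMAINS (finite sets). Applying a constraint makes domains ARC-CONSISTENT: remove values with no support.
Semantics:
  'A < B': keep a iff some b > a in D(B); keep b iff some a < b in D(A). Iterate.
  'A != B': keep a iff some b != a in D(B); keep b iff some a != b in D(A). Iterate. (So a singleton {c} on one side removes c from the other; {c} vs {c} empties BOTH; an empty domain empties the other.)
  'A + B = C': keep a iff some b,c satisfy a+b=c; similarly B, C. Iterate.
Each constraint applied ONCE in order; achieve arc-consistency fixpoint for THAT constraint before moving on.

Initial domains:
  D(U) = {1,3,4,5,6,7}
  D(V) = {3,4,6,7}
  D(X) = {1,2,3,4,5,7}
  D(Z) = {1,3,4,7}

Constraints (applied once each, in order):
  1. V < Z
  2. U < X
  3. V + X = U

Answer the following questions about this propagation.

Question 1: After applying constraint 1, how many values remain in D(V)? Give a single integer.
Answer: 3

Derivation:
Constraint 1 (V < Z) on D(V)={3,4,6,7} D(Z)={1,3,4,7}: V {3,4,6,7}->{3,4,6}; Z {1,3,4,7}->{4,7}
So after constraint 1: D(V)={3,4,6}, size = 3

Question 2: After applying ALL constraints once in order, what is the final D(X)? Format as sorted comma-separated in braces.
Constraint 1 (V < Z) on D(V)={3,4,6,7} D(Z)={1,3,4,7}: V {3,4,6,7}->{3,4,6}; Z {1,3,4,7}->{4,7}
Constraint 2 (U < X) on D(U)={1,3,4,5,6,7} D(X)={1,2,3,4,5,7}: U {1,3,4,5,6,7}->{1,3,4,5,6}; X {1,2,3,4,5,7}->{2,3,4,5,7}
Constraint 3 (V + X = U) on D(V)={3,4,6} D(X)={2,3,4,5,7} D(U)={1,3,4,5,6}: V {3,4,6}->{3,4}; X {2,3,4,5,7}->{2,3}; U {1,3,4,5,6}->{5,6}
So after all 3 constraints: D(X) = {2,3}

Answer: {2,3}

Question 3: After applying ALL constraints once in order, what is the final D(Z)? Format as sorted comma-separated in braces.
Constraint 1 (V < Z) on D(V)={3,4,6,7} D(Z)={1,3,4,7}: V {3,4,6,7}->{3,4,6}; Z {1,3,4,7}->{4,7}
Constraint 2 (U < X) on D(U)={1,3,4,5,6,7} D(X)={1,2,3,4,5,7}: U {1,3,4,5,6,7}->{1,3,4,5,6}; X {1,2,3,4,5,7}->{2,3,4,5,7}
Constraint 3 (V + X = U) on D(V)={3,4,6} D(X)={2,3,4,5,7} D(U)={1,3,4,5,6}: V {3,4,6}->{3,4}; X {2,3,4,5,7}->{2,3}; U {1,3,4,5,6}->{5,6}
So after all 3 constraints: D(Z) = {4,7}

Answer: {4,7}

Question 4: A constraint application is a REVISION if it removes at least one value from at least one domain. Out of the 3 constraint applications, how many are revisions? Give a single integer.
Answer: 3

Derivation:
Constraint 1 (V < Z) on D(V)={3,4,6,7} D(Z)={1,3,4,7}: V {3,4,6,7}->{3,4,6}; Z {1,3,4,7}->{4,7} => REVISION
Constraint 2 (U < X) on D(U)={1,3,4,5,6,7} D(X)={1,2,3,4,5,7}: U {1,3,4,5,6,7}->{1,3,4,5,6}; X {1,2,3,4,5,7}->{2,3,4,5,7} => REVISION
Constraint 3 (V + X = U) on D(V)={3,4,6} D(X)={2,3,4,5,7} D(U)={1,3,4,5,6}: V {3,4,6}->{3,4}; X {2,3,4,5,7}->{2,3}; U {1,3,4,5,6}->{5,6} => REVISION
Total revisions = 3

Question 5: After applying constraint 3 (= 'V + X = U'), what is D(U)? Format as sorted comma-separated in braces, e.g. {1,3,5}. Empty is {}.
Constraint 1 (V < Z) on D(V)={3,4,6,7} D(Z)={1,3,4,7}: V {3,4,6,7}->{3,4,6}; Z {1,3,4,7}->{4,7}
Constraint 2 (U < X) on D(U)={1,3,4,5,6,7} D(X)={1,2,3,4,5,7}: U {1,3,4,5,6,7}->{1,3,4,5,6}; X {1,2,3,4,5,7}->{2,3,4,5,7}
Constraint 3 (V + X = U) on D(V)={3,4,6} D(X)={2,3,4,5,7} D(U)={1,3,4,5,6}: V {3,4,6}->{3,4}; X {2,3,4,5,7}->{2,3}; U {1,3,4,5,6}->{5,6}
So after constraint 3: D(U) = {5,6}

Answer: {5,6}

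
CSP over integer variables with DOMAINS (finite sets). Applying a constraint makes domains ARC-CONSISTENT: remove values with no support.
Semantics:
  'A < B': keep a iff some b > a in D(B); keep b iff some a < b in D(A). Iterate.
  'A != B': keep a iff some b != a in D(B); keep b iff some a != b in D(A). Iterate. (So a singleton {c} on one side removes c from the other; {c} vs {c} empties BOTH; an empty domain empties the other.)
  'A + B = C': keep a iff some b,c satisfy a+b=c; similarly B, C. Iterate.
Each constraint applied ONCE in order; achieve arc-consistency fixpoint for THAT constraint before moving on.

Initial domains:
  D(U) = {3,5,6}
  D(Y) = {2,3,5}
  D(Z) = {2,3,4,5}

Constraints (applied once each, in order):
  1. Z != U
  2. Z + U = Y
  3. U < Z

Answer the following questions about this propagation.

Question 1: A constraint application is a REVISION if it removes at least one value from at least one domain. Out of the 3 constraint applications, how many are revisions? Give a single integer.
Answer: 2

Derivation:
Constraint 1 (Z != U) on D(Z)={2,3,4,5} D(U)={3,5,6}: no change => not a revision
Constraint 2 (Z + U = Y) on D(Z)={2,3,4,5} D(U)={3,5,6} D(Y)={2,3,5}: Z {2,3,4,5}->{2}; U {3,5,6}->{3}; Y {2,3,5}->{5} => REVISION
Constraint 3 (U < Z) on D(U)={3} D(Z)={2}: U {3}->{}; Z {2}->{} => REVISION
Total revisions = 2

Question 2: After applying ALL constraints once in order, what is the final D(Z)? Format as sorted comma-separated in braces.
Constraint 1 (Z != U) on D(Z)={2,3,4,5} D(U)={3,5,6}: no change
Constraint 2 (Z + U = Y) on D(Z)={2,3,4,5} D(U)={3,5,6} D(Y)={2,3,5}: Z {2,3,4,5}->{2}; U {3,5,6}->{3}; Y {2,3,5}->{5}
Constraint 3 (U < Z) on D(U)={3} D(Z)={2}: U {3}->{}; Z {2}->{}
So after all 3 constraints: D(Z) = {}

Answer: {}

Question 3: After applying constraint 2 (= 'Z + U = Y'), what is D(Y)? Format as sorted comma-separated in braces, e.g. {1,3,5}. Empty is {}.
Answer: {5}

Derivation:
Constraint 1 (Z != U) on D(Z)={2,3,4,5} D(U)={3,5,6}: no change
Constraint 2 (Z + U = Y) on D(Z)={2,3,4,5} D(U)={3,5,6} D(Y)={2,3,5}: Z {2,3,4,5}->{2}; U {3,5,6}->{3}; Y {2,3,5}->{5}
So after constraint 2: D(Y) = {5}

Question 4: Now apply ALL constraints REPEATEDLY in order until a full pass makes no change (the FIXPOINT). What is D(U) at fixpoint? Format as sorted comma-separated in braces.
Answer: {}

Derivation:
pass 0 (initial): D(U)={3,5,6}
pass 1: U {3,5,6}->{}; Y {2,3,5}->{5}; Z {2,3,4,5}->{}
pass 2: Y {5}->{}
pass 3: no change
Fixpoint after 3 passes: D(U) = {}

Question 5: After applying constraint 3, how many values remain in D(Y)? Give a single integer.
Answer: 1

Derivation:
Constraint 1 (Z != U) on D(Z)={2,3,4,5} D(U)={3,5,6}: no change
Constraint 2 (Z + U = Y) on D(Z)={2,3,4,5} D(U)={3,5,6} D(Y)={2,3,5}: Z {2,3,4,5}->{2}; U {3,5,6}->{3}; Y {2,3,5}->{5}
Constraint 3 (U < Z) on D(U)={3} D(Z)={2}: U {3}->{}; Z {2}->{}
So after constraint 3: D(Y)={5}, size = 1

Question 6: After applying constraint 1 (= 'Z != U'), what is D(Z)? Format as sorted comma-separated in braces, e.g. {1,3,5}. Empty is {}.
Answer: {2,3,4,5}

Derivation:
Constraint 1 (Z != U) on D(Z)={2,3,4,5} D(U)={3,5,6}: no change
So after constraint 1: D(Z) = {2,3,4,5}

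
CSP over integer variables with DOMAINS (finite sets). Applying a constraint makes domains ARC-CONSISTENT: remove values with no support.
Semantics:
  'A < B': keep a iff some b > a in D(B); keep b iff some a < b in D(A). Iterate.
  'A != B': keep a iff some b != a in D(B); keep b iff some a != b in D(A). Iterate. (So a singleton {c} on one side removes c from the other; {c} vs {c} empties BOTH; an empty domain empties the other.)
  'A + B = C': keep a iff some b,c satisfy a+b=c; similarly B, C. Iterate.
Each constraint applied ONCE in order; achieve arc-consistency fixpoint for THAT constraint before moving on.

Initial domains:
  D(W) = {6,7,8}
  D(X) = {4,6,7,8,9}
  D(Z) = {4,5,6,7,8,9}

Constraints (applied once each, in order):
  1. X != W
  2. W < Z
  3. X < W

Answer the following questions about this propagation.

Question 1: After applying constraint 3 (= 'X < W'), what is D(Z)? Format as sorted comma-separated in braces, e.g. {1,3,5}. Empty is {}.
Answer: {7,8,9}

Derivation:
Constraint 1 (X != W) on D(X)={4,6,7,8,9} D(W)={6,7,8}: no change
Constraint 2 (W < Z) on D(W)={6,7,8} D(Z)={4,5,6,7,8,9}: Z {4,5,6,7,8,9}->{7,8,9}
Constraint 3 (X < W) on D(X)={4,6,7,8,9} D(W)={6,7,8}: X {4,6,7,8,9}->{4,6,7}
So after constraint 3: D(Z) = {7,8,9}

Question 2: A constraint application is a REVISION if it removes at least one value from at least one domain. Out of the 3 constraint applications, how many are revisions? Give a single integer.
Constraint 1 (X != W) on D(X)={4,6,7,8,9} D(W)={6,7,8}: no change => not a revision
Constraint 2 (W < Z) on D(W)={6,7,8} D(Z)={4,5,6,7,8,9}: Z {4,5,6,7,8,9}->{7,8,9} => REVISION
Constraint 3 (X < W) on D(X)={4,6,7,8,9} D(W)={6,7,8}: X {4,6,7,8,9}->{4,6,7} => REVISION
Total revisions = 2

Answer: 2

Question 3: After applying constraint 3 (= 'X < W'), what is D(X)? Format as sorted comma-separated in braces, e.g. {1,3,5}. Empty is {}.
Answer: {4,6,7}

Derivation:
Constraint 1 (X != W) on D(X)={4,6,7,8,9} D(W)={6,7,8}: no change
Constraint 2 (W < Z) on D(W)={6,7,8} D(Z)={4,5,6,7,8,9}: Z {4,5,6,7,8,9}->{7,8,9}
Constraint 3 (X < W) on D(X)={4,6,7,8,9} D(W)={6,7,8}: X {4,6,7,8,9}->{4,6,7}
So after constraint 3: D(X) = {4,6,7}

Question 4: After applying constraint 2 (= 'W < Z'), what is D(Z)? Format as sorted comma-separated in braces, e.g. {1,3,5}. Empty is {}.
Constraint 1 (X != W) on D(X)={4,6,7,8,9} D(W)={6,7,8}: no change
Constraint 2 (W < Z) on D(W)={6,7,8} D(Z)={4,5,6,7,8,9}: Z {4,5,6,7,8,9}->{7,8,9}
So after constraint 2: D(Z) = {7,8,9}

Answer: {7,8,9}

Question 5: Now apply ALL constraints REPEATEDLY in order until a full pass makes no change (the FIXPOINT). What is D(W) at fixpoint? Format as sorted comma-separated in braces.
Answer: {6,7,8}

Derivation:
pass 0 (initial): D(W)={6,7,8}
pass 1: X {4,6,7,8,9}->{4,6,7}; Z {4,5,6,7,8,9}->{7,8,9}
pass 2: no change
Fixpoint after 2 passes: D(W) = {6,7,8}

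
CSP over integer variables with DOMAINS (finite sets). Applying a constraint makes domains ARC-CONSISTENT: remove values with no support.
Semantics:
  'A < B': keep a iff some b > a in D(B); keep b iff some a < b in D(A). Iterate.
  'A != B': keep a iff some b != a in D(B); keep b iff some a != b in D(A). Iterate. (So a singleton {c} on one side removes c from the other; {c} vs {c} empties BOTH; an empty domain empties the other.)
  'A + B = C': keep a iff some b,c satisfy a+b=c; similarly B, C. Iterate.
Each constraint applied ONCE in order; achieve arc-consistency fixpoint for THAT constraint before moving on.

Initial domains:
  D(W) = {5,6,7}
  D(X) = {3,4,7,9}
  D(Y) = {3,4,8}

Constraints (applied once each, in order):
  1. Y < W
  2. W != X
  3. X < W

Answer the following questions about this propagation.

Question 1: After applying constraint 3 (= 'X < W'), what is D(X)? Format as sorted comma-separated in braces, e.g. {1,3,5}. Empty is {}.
Answer: {3,4}

Derivation:
Constraint 1 (Y < W) on D(Y)={3,4,8} D(W)={5,6,7}: Y {3,4,8}->{3,4}
Constraint 2 (W != X) on D(W)={5,6,7} D(X)={3,4,7,9}: no change
Constraint 3 (X < W) on D(X)={3,4,7,9} D(W)={5,6,7}: X {3,4,7,9}->{3,4}
So after constraint 3: D(X) = {3,4}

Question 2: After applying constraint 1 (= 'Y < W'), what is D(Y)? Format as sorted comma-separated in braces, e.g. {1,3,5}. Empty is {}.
Answer: {3,4}

Derivation:
Constraint 1 (Y < W) on D(Y)={3,4,8} D(W)={5,6,7}: Y {3,4,8}->{3,4}
So after constraint 1: D(Y) = {3,4}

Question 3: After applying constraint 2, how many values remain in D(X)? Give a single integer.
Answer: 4

Derivation:
Constraint 1 (Y < W) on D(Y)={3,4,8} D(W)={5,6,7}: Y {3,4,8}->{3,4}
Constraint 2 (W != X) on D(W)={5,6,7} D(X)={3,4,7,9}: no change
So after constraint 2: D(X)={3,4,7,9}, size = 4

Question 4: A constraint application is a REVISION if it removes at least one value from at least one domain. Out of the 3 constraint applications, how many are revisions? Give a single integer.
Constraint 1 (Y < W) on D(Y)={3,4,8} D(W)={5,6,7}: Y {3,4,8}->{3,4} => REVISION
Constraint 2 (W != X) on D(W)={5,6,7} D(X)={3,4,7,9}: no change => not a revision
Constraint 3 (X < W) on D(X)={3,4,7,9} D(W)={5,6,7}: X {3,4,7,9}->{3,4} => REVISION
Total revisions = 2

Answer: 2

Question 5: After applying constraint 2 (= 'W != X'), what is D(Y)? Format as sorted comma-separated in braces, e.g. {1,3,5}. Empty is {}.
Constraint 1 (Y < W) on D(Y)={3,4,8} D(W)={5,6,7}: Y {3,4,8}->{3,4}
Constraint 2 (W != X) on D(W)={5,6,7} D(X)={3,4,7,9}: no change
So after constraint 2: D(Y) = {3,4}

Answer: {3,4}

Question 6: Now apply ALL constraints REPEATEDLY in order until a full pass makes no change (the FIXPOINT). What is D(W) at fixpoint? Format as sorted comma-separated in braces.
pass 0 (initial): D(W)={5,6,7}
pass 1: X {3,4,7,9}->{3,4}; Y {3,4,8}->{3,4}
pass 2: no change
Fixpoint after 2 passes: D(W) = {5,6,7}

Answer: {5,6,7}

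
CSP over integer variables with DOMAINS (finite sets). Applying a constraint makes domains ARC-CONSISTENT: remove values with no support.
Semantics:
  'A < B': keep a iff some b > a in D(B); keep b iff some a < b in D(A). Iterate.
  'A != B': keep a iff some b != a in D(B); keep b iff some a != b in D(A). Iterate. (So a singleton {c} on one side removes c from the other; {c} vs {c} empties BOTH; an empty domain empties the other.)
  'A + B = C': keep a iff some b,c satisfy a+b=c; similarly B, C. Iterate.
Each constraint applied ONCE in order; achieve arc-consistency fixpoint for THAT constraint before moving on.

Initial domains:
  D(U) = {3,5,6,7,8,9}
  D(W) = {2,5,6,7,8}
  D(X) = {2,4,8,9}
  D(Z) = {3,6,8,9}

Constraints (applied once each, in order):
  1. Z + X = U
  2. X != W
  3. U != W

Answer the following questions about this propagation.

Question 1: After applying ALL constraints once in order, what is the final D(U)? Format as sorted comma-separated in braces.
Constraint 1 (Z + X = U) on D(Z)={3,6,8,9} D(X)={2,4,8,9} D(U)={3,5,6,7,8,9}: Z {3,6,8,9}->{3,6}; X {2,4,8,9}->{2,4}; U {3,5,6,7,8,9}->{5,7,8}
Constraint 2 (X != W) on D(X)={2,4} D(W)={2,5,6,7,8}: no change
Constraint 3 (U != W) on D(U)={5,7,8} D(W)={2,5,6,7,8}: no change
So after all 3 constraints: D(U) = {5,7,8}

Answer: {5,7,8}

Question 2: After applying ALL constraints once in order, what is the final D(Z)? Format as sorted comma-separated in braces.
Answer: {3,6}

Derivation:
Constraint 1 (Z + X = U) on D(Z)={3,6,8,9} D(X)={2,4,8,9} D(U)={3,5,6,7,8,9}: Z {3,6,8,9}->{3,6}; X {2,4,8,9}->{2,4}; U {3,5,6,7,8,9}->{5,7,8}
Constraint 2 (X != W) on D(X)={2,4} D(W)={2,5,6,7,8}: no change
Constraint 3 (U != W) on D(U)={5,7,8} D(W)={2,5,6,7,8}: no change
So after all 3 constraints: D(Z) = {3,6}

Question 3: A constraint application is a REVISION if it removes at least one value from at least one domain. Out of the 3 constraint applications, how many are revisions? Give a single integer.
Constraint 1 (Z + X = U) on D(Z)={3,6,8,9} D(X)={2,4,8,9} D(U)={3,5,6,7,8,9}: Z {3,6,8,9}->{3,6}; X {2,4,8,9}->{2,4}; U {3,5,6,7,8,9}->{5,7,8} => REVISION
Constraint 2 (X != W) on D(X)={2,4} D(W)={2,5,6,7,8}: no change => not a revision
Constraint 3 (U != W) on D(U)={5,7,8} D(W)={2,5,6,7,8}: no change => not a revision
Total revisions = 1

Answer: 1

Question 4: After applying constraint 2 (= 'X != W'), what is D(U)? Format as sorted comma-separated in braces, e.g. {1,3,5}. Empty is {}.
Constraint 1 (Z + X = U) on D(Z)={3,6,8,9} D(X)={2,4,8,9} D(U)={3,5,6,7,8,9}: Z {3,6,8,9}->{3,6}; X {2,4,8,9}->{2,4}; U {3,5,6,7,8,9}->{5,7,8}
Constraint 2 (X != W) on D(X)={2,4} D(W)={2,5,6,7,8}: no change
So after constraint 2: D(U) = {5,7,8}

Answer: {5,7,8}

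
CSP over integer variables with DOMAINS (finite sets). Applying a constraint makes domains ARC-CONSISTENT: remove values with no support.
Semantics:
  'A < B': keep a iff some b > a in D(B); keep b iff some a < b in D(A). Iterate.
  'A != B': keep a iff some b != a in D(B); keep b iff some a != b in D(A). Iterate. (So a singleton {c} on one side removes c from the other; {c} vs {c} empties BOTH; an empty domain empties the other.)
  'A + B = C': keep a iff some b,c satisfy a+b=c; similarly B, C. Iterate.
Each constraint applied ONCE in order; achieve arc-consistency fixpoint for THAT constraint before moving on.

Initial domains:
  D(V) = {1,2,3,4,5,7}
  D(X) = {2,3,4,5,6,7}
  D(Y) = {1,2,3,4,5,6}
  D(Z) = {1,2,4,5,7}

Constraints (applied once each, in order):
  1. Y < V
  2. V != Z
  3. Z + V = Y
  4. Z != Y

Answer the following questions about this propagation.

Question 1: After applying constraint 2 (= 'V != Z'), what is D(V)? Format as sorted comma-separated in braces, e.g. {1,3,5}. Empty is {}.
Answer: {2,3,4,5,7}

Derivation:
Constraint 1 (Y < V) on D(Y)={1,2,3,4,5,6} D(V)={1,2,3,4,5,7}: V {1,2,3,4,5,7}->{2,3,4,5,7}
Constraint 2 (V != Z) on D(V)={2,3,4,5,7} D(Z)={1,2,4,5,7}: no change
So after constraint 2: D(V) = {2,3,4,5,7}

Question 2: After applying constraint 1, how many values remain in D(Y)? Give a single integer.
Constraint 1 (Y < V) on D(Y)={1,2,3,4,5,6} D(V)={1,2,3,4,5,7}: V {1,2,3,4,5,7}->{2,3,4,5,7}
So after constraint 1: D(Y)={1,2,3,4,5,6}, size = 6

Answer: 6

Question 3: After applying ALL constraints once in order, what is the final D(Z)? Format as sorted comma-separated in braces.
Constraint 1 (Y < V) on D(Y)={1,2,3,4,5,6} D(V)={1,2,3,4,5,7}: V {1,2,3,4,5,7}->{2,3,4,5,7}
Constraint 2 (V != Z) on D(V)={2,3,4,5,7} D(Z)={1,2,4,5,7}: no change
Constraint 3 (Z + V = Y) on D(Z)={1,2,4,5,7} D(V)={2,3,4,5,7} D(Y)={1,2,3,4,5,6}: Z {1,2,4,5,7}->{1,2,4}; V {2,3,4,5,7}->{2,3,4,5}; Y {1,2,3,4,5,6}->{3,4,5,6}
Constraint 4 (Z != Y) on D(Z)={1,2,4} D(Y)={3,4,5,6}: no change
So after all 4 constraints: D(Z) = {1,2,4}

Answer: {1,2,4}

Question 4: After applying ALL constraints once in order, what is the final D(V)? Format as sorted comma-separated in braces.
Answer: {2,3,4,5}

Derivation:
Constraint 1 (Y < V) on D(Y)={1,2,3,4,5,6} D(V)={1,2,3,4,5,7}: V {1,2,3,4,5,7}->{2,3,4,5,7}
Constraint 2 (V != Z) on D(V)={2,3,4,5,7} D(Z)={1,2,4,5,7}: no change
Constraint 3 (Z + V = Y) on D(Z)={1,2,4,5,7} D(V)={2,3,4,5,7} D(Y)={1,2,3,4,5,6}: Z {1,2,4,5,7}->{1,2,4}; V {2,3,4,5,7}->{2,3,4,5}; Y {1,2,3,4,5,6}->{3,4,5,6}
Constraint 4 (Z != Y) on D(Z)={1,2,4} D(Y)={3,4,5,6}: no change
So after all 4 constraints: D(V) = {2,3,4,5}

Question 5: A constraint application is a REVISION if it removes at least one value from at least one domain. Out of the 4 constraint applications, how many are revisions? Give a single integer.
Constraint 1 (Y < V) on D(Y)={1,2,3,4,5,6} D(V)={1,2,3,4,5,7}: V {1,2,3,4,5,7}->{2,3,4,5,7} => REVISION
Constraint 2 (V != Z) on D(V)={2,3,4,5,7} D(Z)={1,2,4,5,7}: no change => not a revision
Constraint 3 (Z + V = Y) on D(Z)={1,2,4,5,7} D(V)={2,3,4,5,7} D(Y)={1,2,3,4,5,6}: Z {1,2,4,5,7}->{1,2,4}; V {2,3,4,5,7}->{2,3,4,5}; Y {1,2,3,4,5,6}->{3,4,5,6} => REVISION
Constraint 4 (Z != Y) on D(Z)={1,2,4} D(Y)={3,4,5,6}: no change => not a revision
Total revisions = 2

Answer: 2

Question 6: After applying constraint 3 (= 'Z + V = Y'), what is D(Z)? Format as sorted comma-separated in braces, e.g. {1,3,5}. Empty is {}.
Answer: {1,2,4}

Derivation:
Constraint 1 (Y < V) on D(Y)={1,2,3,4,5,6} D(V)={1,2,3,4,5,7}: V {1,2,3,4,5,7}->{2,3,4,5,7}
Constraint 2 (V != Z) on D(V)={2,3,4,5,7} D(Z)={1,2,4,5,7}: no change
Constraint 3 (Z + V = Y) on D(Z)={1,2,4,5,7} D(V)={2,3,4,5,7} D(Y)={1,2,3,4,5,6}: Z {1,2,4,5,7}->{1,2,4}; V {2,3,4,5,7}->{2,3,4,5}; Y {1,2,3,4,5,6}->{3,4,5,6}
So after constraint 3: D(Z) = {1,2,4}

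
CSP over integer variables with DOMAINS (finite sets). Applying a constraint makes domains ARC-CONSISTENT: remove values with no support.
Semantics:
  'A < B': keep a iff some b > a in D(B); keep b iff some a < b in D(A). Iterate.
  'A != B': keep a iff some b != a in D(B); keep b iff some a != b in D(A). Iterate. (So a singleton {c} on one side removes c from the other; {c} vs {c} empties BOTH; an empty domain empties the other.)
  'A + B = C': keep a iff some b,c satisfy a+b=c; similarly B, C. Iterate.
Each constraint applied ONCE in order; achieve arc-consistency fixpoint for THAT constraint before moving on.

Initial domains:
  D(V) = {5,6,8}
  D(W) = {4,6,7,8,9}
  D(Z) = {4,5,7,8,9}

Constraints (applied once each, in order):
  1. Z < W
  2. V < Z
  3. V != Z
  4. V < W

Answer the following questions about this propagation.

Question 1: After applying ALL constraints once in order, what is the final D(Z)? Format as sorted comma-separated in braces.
Answer: {7,8}

Derivation:
Constraint 1 (Z < W) on D(Z)={4,5,7,8,9} D(W)={4,6,7,8,9}: Z {4,5,7,8,9}->{4,5,7,8}; W {4,6,7,8,9}->{6,7,8,9}
Constraint 2 (V < Z) on D(V)={5,6,8} D(Z)={4,5,7,8}: V {5,6,8}->{5,6}; Z {4,5,7,8}->{7,8}
Constraint 3 (V != Z) on D(V)={5,6} D(Z)={7,8}: no change
Constraint 4 (V < W) on D(V)={5,6} D(W)={6,7,8,9}: no change
So after all 4 constraints: D(Z) = {7,8}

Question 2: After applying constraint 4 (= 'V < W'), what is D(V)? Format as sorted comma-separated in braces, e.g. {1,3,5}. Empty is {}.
Constraint 1 (Z < W) on D(Z)={4,5,7,8,9} D(W)={4,6,7,8,9}: Z {4,5,7,8,9}->{4,5,7,8}; W {4,6,7,8,9}->{6,7,8,9}
Constraint 2 (V < Z) on D(V)={5,6,8} D(Z)={4,5,7,8}: V {5,6,8}->{5,6}; Z {4,5,7,8}->{7,8}
Constraint 3 (V != Z) on D(V)={5,6} D(Z)={7,8}: no change
Constraint 4 (V < W) on D(V)={5,6} D(W)={6,7,8,9}: no change
So after constraint 4: D(V) = {5,6}

Answer: {5,6}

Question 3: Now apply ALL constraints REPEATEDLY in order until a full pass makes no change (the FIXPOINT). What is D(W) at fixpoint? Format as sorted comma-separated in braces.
Answer: {8,9}

Derivation:
pass 0 (initial): D(W)={4,6,7,8,9}
pass 1: V {5,6,8}->{5,6}; W {4,6,7,8,9}->{6,7,8,9}; Z {4,5,7,8,9}->{7,8}
pass 2: W {6,7,8,9}->{8,9}
pass 3: no change
Fixpoint after 3 passes: D(W) = {8,9}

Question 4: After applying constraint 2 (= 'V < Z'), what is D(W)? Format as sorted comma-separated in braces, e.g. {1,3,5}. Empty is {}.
Answer: {6,7,8,9}

Derivation:
Constraint 1 (Z < W) on D(Z)={4,5,7,8,9} D(W)={4,6,7,8,9}: Z {4,5,7,8,9}->{4,5,7,8}; W {4,6,7,8,9}->{6,7,8,9}
Constraint 2 (V < Z) on D(V)={5,6,8} D(Z)={4,5,7,8}: V {5,6,8}->{5,6}; Z {4,5,7,8}->{7,8}
So after constraint 2: D(W) = {6,7,8,9}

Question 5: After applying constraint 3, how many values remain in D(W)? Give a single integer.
Answer: 4

Derivation:
Constraint 1 (Z < W) on D(Z)={4,5,7,8,9} D(W)={4,6,7,8,9}: Z {4,5,7,8,9}->{4,5,7,8}; W {4,6,7,8,9}->{6,7,8,9}
Constraint 2 (V < Z) on D(V)={5,6,8} D(Z)={4,5,7,8}: V {5,6,8}->{5,6}; Z {4,5,7,8}->{7,8}
Constraint 3 (V != Z) on D(V)={5,6} D(Z)={7,8}: no change
So after constraint 3: D(W)={6,7,8,9}, size = 4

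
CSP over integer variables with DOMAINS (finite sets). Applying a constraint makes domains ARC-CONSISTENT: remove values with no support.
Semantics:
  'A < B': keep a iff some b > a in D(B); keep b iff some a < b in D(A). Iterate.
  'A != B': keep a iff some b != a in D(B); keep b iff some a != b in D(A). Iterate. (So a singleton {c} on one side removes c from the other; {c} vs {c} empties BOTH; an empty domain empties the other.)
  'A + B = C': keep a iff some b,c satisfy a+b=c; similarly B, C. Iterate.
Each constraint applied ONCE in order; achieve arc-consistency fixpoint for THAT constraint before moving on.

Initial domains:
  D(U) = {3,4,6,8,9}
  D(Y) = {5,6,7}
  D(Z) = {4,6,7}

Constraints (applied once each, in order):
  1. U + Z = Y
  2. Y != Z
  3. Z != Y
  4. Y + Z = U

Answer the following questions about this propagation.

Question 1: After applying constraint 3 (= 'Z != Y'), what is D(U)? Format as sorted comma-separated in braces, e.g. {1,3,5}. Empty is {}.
Answer: {3}

Derivation:
Constraint 1 (U + Z = Y) on D(U)={3,4,6,8,9} D(Z)={4,6,7} D(Y)={5,6,7}: U {3,4,6,8,9}->{3}; Z {4,6,7}->{4}; Y {5,6,7}->{7}
Constraint 2 (Y != Z) on D(Y)={7} D(Z)={4}: no change
Constraint 3 (Z != Y) on D(Z)={4} D(Y)={7}: no change
So after constraint 3: D(U) = {3}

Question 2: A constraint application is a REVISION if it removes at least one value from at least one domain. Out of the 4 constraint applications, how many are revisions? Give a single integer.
Constraint 1 (U + Z = Y) on D(U)={3,4,6,8,9} D(Z)={4,6,7} D(Y)={5,6,7}: U {3,4,6,8,9}->{3}; Z {4,6,7}->{4}; Y {5,6,7}->{7} => REVISION
Constraint 2 (Y != Z) on D(Y)={7} D(Z)={4}: no change => not a revision
Constraint 3 (Z != Y) on D(Z)={4} D(Y)={7}: no change => not a revision
Constraint 4 (Y + Z = U) on D(Y)={7} D(Z)={4} D(U)={3}: Y {7}->{}; Z {4}->{}; U {3}->{} => REVISION
Total revisions = 2

Answer: 2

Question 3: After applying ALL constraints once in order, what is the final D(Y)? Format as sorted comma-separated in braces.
Answer: {}

Derivation:
Constraint 1 (U + Z = Y) on D(U)={3,4,6,8,9} D(Z)={4,6,7} D(Y)={5,6,7}: U {3,4,6,8,9}->{3}; Z {4,6,7}->{4}; Y {5,6,7}->{7}
Constraint 2 (Y != Z) on D(Y)={7} D(Z)={4}: no change
Constraint 3 (Z != Y) on D(Z)={4} D(Y)={7}: no change
Constraint 4 (Y + Z = U) on D(Y)={7} D(Z)={4} D(U)={3}: Y {7}->{}; Z {4}->{}; U {3}->{}
So after all 4 constraints: D(Y) = {}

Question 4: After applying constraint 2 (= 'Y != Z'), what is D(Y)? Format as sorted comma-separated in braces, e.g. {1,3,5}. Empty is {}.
Answer: {7}

Derivation:
Constraint 1 (U + Z = Y) on D(U)={3,4,6,8,9} D(Z)={4,6,7} D(Y)={5,6,7}: U {3,4,6,8,9}->{3}; Z {4,6,7}->{4}; Y {5,6,7}->{7}
Constraint 2 (Y != Z) on D(Y)={7} D(Z)={4}: no change
So after constraint 2: D(Y) = {7}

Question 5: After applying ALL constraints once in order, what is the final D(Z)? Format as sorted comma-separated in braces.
Constraint 1 (U + Z = Y) on D(U)={3,4,6,8,9} D(Z)={4,6,7} D(Y)={5,6,7}: U {3,4,6,8,9}->{3}; Z {4,6,7}->{4}; Y {5,6,7}->{7}
Constraint 2 (Y != Z) on D(Y)={7} D(Z)={4}: no change
Constraint 3 (Z != Y) on D(Z)={4} D(Y)={7}: no change
Constraint 4 (Y + Z = U) on D(Y)={7} D(Z)={4} D(U)={3}: Y {7}->{}; Z {4}->{}; U {3}->{}
So after all 4 constraints: D(Z) = {}

Answer: {}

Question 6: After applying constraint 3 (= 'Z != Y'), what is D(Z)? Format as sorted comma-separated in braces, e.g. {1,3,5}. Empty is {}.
Constraint 1 (U + Z = Y) on D(U)={3,4,6,8,9} D(Z)={4,6,7} D(Y)={5,6,7}: U {3,4,6,8,9}->{3}; Z {4,6,7}->{4}; Y {5,6,7}->{7}
Constraint 2 (Y != Z) on D(Y)={7} D(Z)={4}: no change
Constraint 3 (Z != Y) on D(Z)={4} D(Y)={7}: no change
So after constraint 3: D(Z) = {4}

Answer: {4}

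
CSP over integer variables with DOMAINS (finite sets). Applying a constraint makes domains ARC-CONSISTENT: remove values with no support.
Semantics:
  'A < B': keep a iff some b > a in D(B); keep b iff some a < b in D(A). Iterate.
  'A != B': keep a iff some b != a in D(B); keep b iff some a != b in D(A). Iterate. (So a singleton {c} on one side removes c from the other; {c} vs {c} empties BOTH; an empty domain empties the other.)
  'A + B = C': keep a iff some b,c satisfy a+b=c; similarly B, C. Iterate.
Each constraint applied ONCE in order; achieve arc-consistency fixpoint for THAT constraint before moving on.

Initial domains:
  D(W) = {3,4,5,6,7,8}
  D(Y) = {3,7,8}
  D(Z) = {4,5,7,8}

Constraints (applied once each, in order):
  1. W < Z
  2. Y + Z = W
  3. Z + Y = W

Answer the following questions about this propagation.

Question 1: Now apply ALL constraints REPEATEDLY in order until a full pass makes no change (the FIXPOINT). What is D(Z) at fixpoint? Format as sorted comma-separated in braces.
pass 0 (initial): D(Z)={4,5,7,8}
pass 1: W {3,4,5,6,7,8}->{7}; Y {3,7,8}->{3}; Z {4,5,7,8}->{4}
pass 2: W {7}->{}; Y {3}->{}; Z {4}->{}
pass 3: no change
Fixpoint after 3 passes: D(Z) = {}

Answer: {}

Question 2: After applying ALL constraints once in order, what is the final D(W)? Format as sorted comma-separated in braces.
Constraint 1 (W < Z) on D(W)={3,4,5,6,7,8} D(Z)={4,5,7,8}: W {3,4,5,6,7,8}->{3,4,5,6,7}
Constraint 2 (Y + Z = W) on D(Y)={3,7,8} D(Z)={4,5,7,8} D(W)={3,4,5,6,7}: Y {3,7,8}->{3}; Z {4,5,7,8}->{4}; W {3,4,5,6,7}->{7}
Constraint 3 (Z + Y = W) on D(Z)={4} D(Y)={3} D(W)={7}: no change
So after all 3 constraints: D(W) = {7}

Answer: {7}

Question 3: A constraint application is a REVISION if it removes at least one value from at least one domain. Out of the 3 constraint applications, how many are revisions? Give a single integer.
Constraint 1 (W < Z) on D(W)={3,4,5,6,7,8} D(Z)={4,5,7,8}: W {3,4,5,6,7,8}->{3,4,5,6,7} => REVISION
Constraint 2 (Y + Z = W) on D(Y)={3,7,8} D(Z)={4,5,7,8} D(W)={3,4,5,6,7}: Y {3,7,8}->{3}; Z {4,5,7,8}->{4}; W {3,4,5,6,7}->{7} => REVISION
Constraint 3 (Z + Y = W) on D(Z)={4} D(Y)={3} D(W)={7}: no change => not a revision
Total revisions = 2

Answer: 2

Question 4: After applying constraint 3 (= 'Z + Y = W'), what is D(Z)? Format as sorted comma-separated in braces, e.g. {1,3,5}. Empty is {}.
Constraint 1 (W < Z) on D(W)={3,4,5,6,7,8} D(Z)={4,5,7,8}: W {3,4,5,6,7,8}->{3,4,5,6,7}
Constraint 2 (Y + Z = W) on D(Y)={3,7,8} D(Z)={4,5,7,8} D(W)={3,4,5,6,7}: Y {3,7,8}->{3}; Z {4,5,7,8}->{4}; W {3,4,5,6,7}->{7}
Constraint 3 (Z + Y = W) on D(Z)={4} D(Y)={3} D(W)={7}: no change
So after constraint 3: D(Z) = {4}

Answer: {4}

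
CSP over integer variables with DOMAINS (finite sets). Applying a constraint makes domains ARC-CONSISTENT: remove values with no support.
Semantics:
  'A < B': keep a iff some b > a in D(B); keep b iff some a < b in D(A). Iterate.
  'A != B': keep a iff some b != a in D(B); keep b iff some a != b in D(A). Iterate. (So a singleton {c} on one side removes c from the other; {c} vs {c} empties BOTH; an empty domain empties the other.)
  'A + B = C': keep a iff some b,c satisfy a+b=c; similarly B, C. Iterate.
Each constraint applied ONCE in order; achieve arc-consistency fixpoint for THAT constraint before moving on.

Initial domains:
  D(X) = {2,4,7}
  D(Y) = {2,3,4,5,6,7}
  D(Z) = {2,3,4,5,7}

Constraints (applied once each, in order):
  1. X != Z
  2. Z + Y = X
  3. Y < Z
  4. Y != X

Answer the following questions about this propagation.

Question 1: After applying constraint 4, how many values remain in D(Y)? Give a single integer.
Constraint 1 (X != Z) on D(X)={2,4,7} D(Z)={2,3,4,5,7}: no change
Constraint 2 (Z + Y = X) on D(Z)={2,3,4,5,7} D(Y)={2,3,4,5,6,7} D(X)={2,4,7}: Z {2,3,4,5,7}->{2,3,4,5}; Y {2,3,4,5,6,7}->{2,3,4,5}; X {2,4,7}->{4,7}
Constraint 3 (Y < Z) on D(Y)={2,3,4,5} D(Z)={2,3,4,5}: Y {2,3,4,5}->{2,3,4}; Z {2,3,4,5}->{3,4,5}
Constraint 4 (Y != X) on D(Y)={2,3,4} D(X)={4,7}: no change
So after constraint 4: D(Y)={2,3,4}, size = 3

Answer: 3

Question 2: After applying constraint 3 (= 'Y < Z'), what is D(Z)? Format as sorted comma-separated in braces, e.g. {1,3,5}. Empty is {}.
Answer: {3,4,5}

Derivation:
Constraint 1 (X != Z) on D(X)={2,4,7} D(Z)={2,3,4,5,7}: no change
Constraint 2 (Z + Y = X) on D(Z)={2,3,4,5,7} D(Y)={2,3,4,5,6,7} D(X)={2,4,7}: Z {2,3,4,5,7}->{2,3,4,5}; Y {2,3,4,5,6,7}->{2,3,4,5}; X {2,4,7}->{4,7}
Constraint 3 (Y < Z) on D(Y)={2,3,4,5} D(Z)={2,3,4,5}: Y {2,3,4,5}->{2,3,4}; Z {2,3,4,5}->{3,4,5}
So after constraint 3: D(Z) = {3,4,5}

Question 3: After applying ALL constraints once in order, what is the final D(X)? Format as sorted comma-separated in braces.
Answer: {4,7}

Derivation:
Constraint 1 (X != Z) on D(X)={2,4,7} D(Z)={2,3,4,5,7}: no change
Constraint 2 (Z + Y = X) on D(Z)={2,3,4,5,7} D(Y)={2,3,4,5,6,7} D(X)={2,4,7}: Z {2,3,4,5,7}->{2,3,4,5}; Y {2,3,4,5,6,7}->{2,3,4,5}; X {2,4,7}->{4,7}
Constraint 3 (Y < Z) on D(Y)={2,3,4,5} D(Z)={2,3,4,5}: Y {2,3,4,5}->{2,3,4}; Z {2,3,4,5}->{3,4,5}
Constraint 4 (Y != X) on D(Y)={2,3,4} D(X)={4,7}: no change
So after all 4 constraints: D(X) = {4,7}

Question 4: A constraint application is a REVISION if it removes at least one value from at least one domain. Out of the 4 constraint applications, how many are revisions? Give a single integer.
Answer: 2

Derivation:
Constraint 1 (X != Z) on D(X)={2,4,7} D(Z)={2,3,4,5,7}: no change => not a revision
Constraint 2 (Z + Y = X) on D(Z)={2,3,4,5,7} D(Y)={2,3,4,5,6,7} D(X)={2,4,7}: Z {2,3,4,5,7}->{2,3,4,5}; Y {2,3,4,5,6,7}->{2,3,4,5}; X {2,4,7}->{4,7} => REVISION
Constraint 3 (Y < Z) on D(Y)={2,3,4,5} D(Z)={2,3,4,5}: Y {2,3,4,5}->{2,3,4}; Z {2,3,4,5}->{3,4,5} => REVISION
Constraint 4 (Y != X) on D(Y)={2,3,4} D(X)={4,7}: no change => not a revision
Total revisions = 2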